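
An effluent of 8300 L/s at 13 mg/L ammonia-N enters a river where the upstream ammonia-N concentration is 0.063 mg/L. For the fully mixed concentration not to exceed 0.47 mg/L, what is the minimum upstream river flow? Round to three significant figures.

256000 L/s

Set C_mix = 0.47: (Q·0.06300 + 8300·13.00) / (Q + 8300) = 0.47
→ Q = 8300·(13.00 − 0.47)/(0.47 − 0.06300) = 255500 L/s.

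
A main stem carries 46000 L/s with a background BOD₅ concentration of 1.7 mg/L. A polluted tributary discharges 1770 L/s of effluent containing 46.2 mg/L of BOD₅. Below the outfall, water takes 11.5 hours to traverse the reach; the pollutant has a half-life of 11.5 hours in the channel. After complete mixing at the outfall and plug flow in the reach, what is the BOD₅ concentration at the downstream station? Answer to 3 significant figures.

Flow-weighted average: C = (46000·1.700 + 1770·46.20) / 47770 = 160000/47770 = 3.349 mg/L.
Half-life 11.5 h → k = ln 2 / 11.5 = 0.06027 h⁻¹ = 1.447 d⁻¹.
Applying C = C₀e^(−kt): 3.349 × 0.5000 = 1.674 mg/L.

1.67 mg/L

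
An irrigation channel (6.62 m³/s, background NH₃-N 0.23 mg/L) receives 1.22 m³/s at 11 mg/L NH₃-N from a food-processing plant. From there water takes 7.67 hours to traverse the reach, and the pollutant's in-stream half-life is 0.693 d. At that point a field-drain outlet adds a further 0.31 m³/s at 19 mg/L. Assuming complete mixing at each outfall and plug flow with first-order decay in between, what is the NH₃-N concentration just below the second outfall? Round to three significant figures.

Mass balance: C = (6.620·0.2300 + 1.220·11.00) / 7.840 = 14.94/7.840 = 1.906 mg/L; combined flow 7.840 m³/s.
Half-life 0.693 d → k = ln 2 / 0.693 = 1.000 d⁻¹.
After decay, C = 1.906 × e^(−kt) = 1.906 × 0.7264 = 1.384 mg/L.
At the second outfall, C = (7.840·1.384 + 0.3100·19.00) / (7.840 + 0.3100) = 2.055 mg/L.

2.05 mg/L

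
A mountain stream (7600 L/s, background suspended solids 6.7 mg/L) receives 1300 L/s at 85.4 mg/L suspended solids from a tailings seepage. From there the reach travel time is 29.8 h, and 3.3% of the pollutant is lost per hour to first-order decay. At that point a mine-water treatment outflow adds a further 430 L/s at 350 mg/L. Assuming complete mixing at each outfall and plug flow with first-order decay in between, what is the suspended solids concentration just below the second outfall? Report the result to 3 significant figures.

22.5 mg/L

Mixed concentration C = ΣQC/ΣQ = (7600·6.700 + 1300·85.40) / 8900 = 161900/8900 = 18.20 mg/L; combined flow 8900 L/s.
3.3%/h lost → k = −ln(1 − 0.033) = 0.03356 h⁻¹.
Applying C = C₀e^(−kt): 18.20 × 0.3679 = 6.694 mg/L.
Second outfall: C = (8900·6.694 + 430.0·350.0)/9330 = 22.52 mg/L.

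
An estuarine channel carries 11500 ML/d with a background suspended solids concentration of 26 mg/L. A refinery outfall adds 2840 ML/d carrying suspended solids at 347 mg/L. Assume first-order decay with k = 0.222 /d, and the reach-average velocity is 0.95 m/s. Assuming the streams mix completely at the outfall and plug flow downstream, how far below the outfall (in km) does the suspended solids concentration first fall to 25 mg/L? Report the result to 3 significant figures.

Flow-weighted average: C = (11500·26.00 + 2840·347.0) / 14340 = 1284000/14340 = 89.57 mg/L.
Set 89.57·exp(−k·t) = 25 → t = ln(89.57/25)/k = 496700 s = 138.0 h.
Distance = v·t = 0.95·496700 = 471800 m = 471.8 km.

472 km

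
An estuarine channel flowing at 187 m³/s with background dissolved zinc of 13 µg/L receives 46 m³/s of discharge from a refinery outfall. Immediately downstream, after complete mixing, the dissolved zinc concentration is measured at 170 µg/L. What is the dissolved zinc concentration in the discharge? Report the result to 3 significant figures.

808 µg/L

Mass balance: 187.0·13.00 + 46.00·Cₑ = 233.0·170.0
→ Cₑ = (233.0·170.0 − 187.0·13.00) / 46.00 = 808.2 µg/L.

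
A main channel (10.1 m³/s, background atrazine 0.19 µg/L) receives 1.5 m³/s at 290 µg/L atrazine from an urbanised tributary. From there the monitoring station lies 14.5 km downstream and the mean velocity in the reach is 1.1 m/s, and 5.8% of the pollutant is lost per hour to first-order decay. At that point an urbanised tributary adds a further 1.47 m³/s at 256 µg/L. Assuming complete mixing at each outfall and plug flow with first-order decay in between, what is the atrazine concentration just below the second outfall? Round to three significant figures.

55.7 µg/L

Flow-weighted average: C = (10.10·0.1900 + 1.500·290.0) / 11.60 = 436.9/11.60 = 37.67 µg/L; combined flow 11.60 m³/s.
Travel time t = 14.5·1000 / 1.1 = 13180 s = 3.662 h.
5.8%/h lost → k = −ln(1 − 0.058) = 0.05975 h⁻¹.
After decay, C = 37.67 × e^(−kt) = 37.67 × 0.8035 = 30.26 µg/L.
At the second outfall, C = (11.60·30.26 + 1.470·256.0) / (11.60 + 1.470) = 55.65 µg/L.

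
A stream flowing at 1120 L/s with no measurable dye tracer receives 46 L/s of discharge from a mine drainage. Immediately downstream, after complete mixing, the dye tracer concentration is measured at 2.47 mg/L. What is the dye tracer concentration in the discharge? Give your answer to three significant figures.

62.6 mg/L

Mass balance: 1120·0 + 46.00·Cₑ = 1166·2.470
→ Cₑ = (1166·2.470 − 1120·0) / 46.00 = 62.61 mg/L.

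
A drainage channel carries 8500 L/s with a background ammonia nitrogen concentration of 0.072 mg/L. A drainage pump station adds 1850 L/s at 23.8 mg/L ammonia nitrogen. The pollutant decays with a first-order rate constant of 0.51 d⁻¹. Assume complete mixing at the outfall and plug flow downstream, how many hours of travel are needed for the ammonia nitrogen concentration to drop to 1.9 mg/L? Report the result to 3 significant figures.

Conservation of mass: C = (8500·0.07200 + 1850·23.80) / 10350 = 44640/10350 = 4.313 mg/L.
4.313·exp(−k·t) = 1.9 → t = ln(4.313/1.9)/k = 138900 s = 38.58 h.

38.6 h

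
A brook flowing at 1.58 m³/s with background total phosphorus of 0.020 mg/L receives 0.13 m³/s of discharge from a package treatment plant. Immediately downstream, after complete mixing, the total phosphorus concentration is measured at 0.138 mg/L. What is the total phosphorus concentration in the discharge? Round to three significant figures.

Mass balance: 1.580·0.02000 + 0.1300·Cₑ = 1.710·0.1380
→ Cₑ = (1.710·0.1380 − 1.580·0.02000) / 0.1300 = 1.572 mg/L.

1.57 mg/L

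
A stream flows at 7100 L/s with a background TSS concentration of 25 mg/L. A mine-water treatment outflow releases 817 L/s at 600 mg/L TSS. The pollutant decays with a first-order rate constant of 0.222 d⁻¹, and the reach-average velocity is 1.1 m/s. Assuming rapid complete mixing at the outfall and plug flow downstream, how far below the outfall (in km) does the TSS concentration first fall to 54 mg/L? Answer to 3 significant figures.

Conservation of mass: C = (7100·25.00 + 817.0·600.0) / 7917 = 667700/7917 = 84.34 mg/L.
Set 84.34·exp(−k·t) = 54 → t = ln(84.34/54)/k = 173500 s = 48.20 h.
Distance = v·t = 1.1·173500 = 190900 m = 190.9 km.

191 km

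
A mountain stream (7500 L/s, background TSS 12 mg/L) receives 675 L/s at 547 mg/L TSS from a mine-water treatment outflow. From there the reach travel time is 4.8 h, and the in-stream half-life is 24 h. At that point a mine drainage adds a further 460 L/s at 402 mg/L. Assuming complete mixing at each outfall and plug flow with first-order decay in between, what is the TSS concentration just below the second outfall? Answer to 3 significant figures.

Mass balance: C = (7500·12.00 + 675.0·547.0) / 8175 = 459200/8175 = 56.17 mg/L; combined flow 8175 L/s.
Half-life 24 h → k = ln 2 / 24 = 0.02888 h⁻¹ = 0.6931 d⁻¹.
First-order decay: C = 56.17·exp(−k·t) = 56.17·0.8706 = 48.90 mg/L.
At the second outfall, C = (8175·48.90 + 460.0·402.0) / (8175 + 460.0) = 67.71 mg/L.

67.7 mg/L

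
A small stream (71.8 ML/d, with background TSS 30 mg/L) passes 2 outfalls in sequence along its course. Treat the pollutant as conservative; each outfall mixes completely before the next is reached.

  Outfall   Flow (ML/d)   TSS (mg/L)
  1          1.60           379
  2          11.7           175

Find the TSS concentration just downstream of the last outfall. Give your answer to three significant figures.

56.5 mg/L

Outfall 1: combined Q = 73.40 ML/d; C = (71.80·30.00 + 1.600·379.0)/73.40 = 37.61 mg/L.
Outfall 2: combined Q = 85.10 ML/d; C = (73.40·37.61 + 11.70·175.0)/85.10 = 56.50 mg/L.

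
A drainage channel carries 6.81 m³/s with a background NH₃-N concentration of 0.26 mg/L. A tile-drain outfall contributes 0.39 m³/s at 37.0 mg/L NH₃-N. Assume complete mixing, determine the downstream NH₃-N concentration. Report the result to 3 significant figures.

2.25 mg/L

Mixed concentration C = ΣQC/ΣQ = (6.810·0.2600 + 0.3900·37.00) / 7.200 = 16.20/7.200 = 2.250 mg/L.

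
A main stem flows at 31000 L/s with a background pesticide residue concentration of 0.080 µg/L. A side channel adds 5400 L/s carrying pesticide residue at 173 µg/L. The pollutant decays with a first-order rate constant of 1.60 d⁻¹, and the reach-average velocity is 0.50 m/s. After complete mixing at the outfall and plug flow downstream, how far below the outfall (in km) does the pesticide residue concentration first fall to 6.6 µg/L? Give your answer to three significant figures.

Mixed concentration C = ΣQC/ΣQ = (31000·0.08000 + 5400·173.0) / 36400 = 936700/36400 = 25.73 µg/L.
Set 25.73·exp(−k·t) = 6.6 → t = ln(25.73/6.6)/k = 73480 s = 20.41 h.
Distance = v·t = 0.50·73480 = 36740 m = 36.74 km.

36.7 km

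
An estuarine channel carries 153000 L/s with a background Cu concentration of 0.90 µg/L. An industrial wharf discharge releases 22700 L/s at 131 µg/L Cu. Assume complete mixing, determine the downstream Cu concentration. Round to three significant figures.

17.7 µg/L

Flow-weighted average: C = (153000·0.9000 + 22700·131.0) / 175700 = 3111000/175700 = 17.71 µg/L.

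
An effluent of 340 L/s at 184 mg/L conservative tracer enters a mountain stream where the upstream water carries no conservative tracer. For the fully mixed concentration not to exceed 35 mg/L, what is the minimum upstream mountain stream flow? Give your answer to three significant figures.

Set C_mix = 35: (Q·0 + 340.0·184.0) / (Q + 340.0) = 35
→ Q = 340.0·(184.0 − 35)/(35 − 0) = 1447 L/s.

1450 L/s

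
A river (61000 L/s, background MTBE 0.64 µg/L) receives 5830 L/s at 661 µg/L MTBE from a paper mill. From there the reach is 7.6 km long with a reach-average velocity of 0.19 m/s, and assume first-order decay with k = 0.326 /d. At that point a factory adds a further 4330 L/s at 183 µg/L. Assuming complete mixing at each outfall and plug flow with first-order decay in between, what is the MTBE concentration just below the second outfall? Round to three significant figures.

58.2 µg/L

Mass balance: C = (61000·0.6400 + 5830·661.0) / 66830 = 3893000/66830 = 58.25 µg/L; combined flow 66830 L/s.
Travel time t = 7.6·1000 / 0.19 = 40000 s = 11.11 h.
Decay over the reach: 58.25·exp(−kt) = 58.25·0.8599 = 50.09 µg/L.
Second outfall: C = (66830·50.09 + 4330·183.0)/71160 = 58.18 µg/L.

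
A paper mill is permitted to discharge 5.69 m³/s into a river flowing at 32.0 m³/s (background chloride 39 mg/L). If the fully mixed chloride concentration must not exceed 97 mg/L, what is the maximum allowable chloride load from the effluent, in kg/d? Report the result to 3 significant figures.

Mass balance at the limit: 32.00·39.00 + 5.690·Cₑ = 37.69·97 → Cₑ = 423.2 mg/L.
Load = 5.690 m³/s × 423.2 g/m³ × 86 400 s/d = 208000 kg/d.

208000 kg/d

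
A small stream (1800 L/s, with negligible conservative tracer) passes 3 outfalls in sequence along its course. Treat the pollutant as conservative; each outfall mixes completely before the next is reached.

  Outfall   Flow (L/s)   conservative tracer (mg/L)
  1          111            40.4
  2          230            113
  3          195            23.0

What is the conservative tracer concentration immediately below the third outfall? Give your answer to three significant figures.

Outfall 1: combined Q = 1911 L/s; C = (1800·0 + 111.0·40.40)/1911 = 2.347 mg/L.
Outfall 2: combined Q = 2141 L/s; C = (1911·2.347 + 230.0·113.0)/2141 = 14.23 mg/L.
Outfall 3: combined Q = 2336 L/s; C = (2141·14.23 + 195.0·23.00)/2336 = 14.97 mg/L.

15.0 mg/L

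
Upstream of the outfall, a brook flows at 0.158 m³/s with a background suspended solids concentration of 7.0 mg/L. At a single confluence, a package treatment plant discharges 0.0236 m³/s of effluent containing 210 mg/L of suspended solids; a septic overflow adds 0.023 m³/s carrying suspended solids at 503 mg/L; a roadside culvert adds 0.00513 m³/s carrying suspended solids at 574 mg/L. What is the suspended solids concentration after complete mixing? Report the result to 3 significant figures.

98.1 mg/L

Mass balance: C = (0.1580·7.000 + 0.02360·210.0 + 0.02300·503.0 + 0.005130·574.0) / 0.2097 = 20.58/0.2097 = 98.11 mg/L.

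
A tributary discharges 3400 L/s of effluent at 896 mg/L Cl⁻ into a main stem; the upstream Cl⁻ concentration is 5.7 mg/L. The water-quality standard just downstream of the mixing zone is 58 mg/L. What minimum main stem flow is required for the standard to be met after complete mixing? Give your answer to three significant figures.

Set C_mix = 58: (Q·5.700 + 3400·896.0) / (Q + 3400) = 58
→ Q = 3400·(896.0 − 58)/(58 − 5.700) = 54480 L/s.

54500 L/s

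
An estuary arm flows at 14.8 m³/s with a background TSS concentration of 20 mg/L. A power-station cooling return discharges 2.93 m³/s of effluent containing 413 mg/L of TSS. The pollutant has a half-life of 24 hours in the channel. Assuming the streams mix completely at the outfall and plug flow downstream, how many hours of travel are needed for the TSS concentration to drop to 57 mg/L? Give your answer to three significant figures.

13.8 h

Mixed concentration C = ΣQC/ΣQ = (14.80·20.00 + 2.930·413.0) / 17.73 = 1506/17.73 = 84.95 mg/L.
Half-life 24 h → k = ln 2 / 24 = 0.02888 h⁻¹ = 0.6931 d⁻¹.
84.95·exp(−k·t) = 57 → t = ln(84.95/57)/k = 49730 s = 13.81 h.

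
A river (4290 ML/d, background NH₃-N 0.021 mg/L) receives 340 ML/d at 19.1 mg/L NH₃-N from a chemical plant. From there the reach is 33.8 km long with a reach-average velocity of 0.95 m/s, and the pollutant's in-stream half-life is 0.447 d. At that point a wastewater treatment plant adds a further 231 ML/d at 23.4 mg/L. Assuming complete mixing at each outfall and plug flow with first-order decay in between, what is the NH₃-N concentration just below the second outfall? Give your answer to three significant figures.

1.83 mg/L

Conservation of mass: C = (4290·0.02100 + 340.0·19.10) / 4630 = 6584/4630 = 1.422 mg/L; combined flow 4630 ML/d.
Travel time t = 33.8·1000 / 0.95 = 35580 s = 9.883 h.
Half-life 0.447 d → k = ln 2 / 0.447 = 1.551 d⁻¹.
After decay, C = 1.422 × e^(−kt) = 1.422 × 0.5281 = 0.7509 mg/L.
At the second outfall, C = (4630·0.7509 + 231.0·23.40) / (4630 + 231.0) = 1.827 mg/L.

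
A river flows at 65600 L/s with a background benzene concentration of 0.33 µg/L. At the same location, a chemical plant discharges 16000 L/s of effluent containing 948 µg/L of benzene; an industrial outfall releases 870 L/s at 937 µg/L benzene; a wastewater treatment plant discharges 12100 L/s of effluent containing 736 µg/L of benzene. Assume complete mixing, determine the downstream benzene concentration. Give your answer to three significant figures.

263 µg/L

After mixing, C = (65600·0.3300 + 16000·948.0 + 870.0·937.0 + 12100·736.0) / 94570 = 24910000/94570 = 263.4 µg/L.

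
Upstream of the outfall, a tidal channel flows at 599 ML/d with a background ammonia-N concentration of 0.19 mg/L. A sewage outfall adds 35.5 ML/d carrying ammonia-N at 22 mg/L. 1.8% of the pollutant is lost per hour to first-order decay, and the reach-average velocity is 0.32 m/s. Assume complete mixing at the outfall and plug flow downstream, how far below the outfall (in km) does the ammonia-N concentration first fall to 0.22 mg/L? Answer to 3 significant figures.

118 km

Conservation of mass: C = (599.0·0.1900 + 35.50·22.00) / 634.5 = 894.8/634.5 = 1.410 mg/L.
1.8%/h lost → k = −ln(1 − 0.018) = 0.01816 h⁻¹.
Set 1.410·exp(−k·t) = 0.22 → t = ln(1.410/0.22)/k = 368200 s = 102.3 h.
Distance = v·t = 0.32·368200 = 117800 m = 117.8 km.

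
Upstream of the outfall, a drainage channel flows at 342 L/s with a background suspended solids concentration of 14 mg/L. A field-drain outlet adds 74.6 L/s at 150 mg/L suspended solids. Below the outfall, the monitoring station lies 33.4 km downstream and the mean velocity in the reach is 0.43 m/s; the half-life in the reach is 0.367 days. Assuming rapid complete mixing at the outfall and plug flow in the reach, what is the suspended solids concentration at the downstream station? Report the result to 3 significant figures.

Mass balance: C = (342.0·14.00 + 74.60·150.0) / 416.6 = 15980/416.6 = 38.35 mg/L.
Travel time t = 33.4·1000 / 0.43 = 77670 s = 21.58 h.
Half-life 0.367 d → k = ln 2 / 0.367 = 1.889 d⁻¹.
First-order decay: C = 38.35·exp(−k·t) = 38.35·0.1831 = 7.021 mg/L.

7.02 mg/L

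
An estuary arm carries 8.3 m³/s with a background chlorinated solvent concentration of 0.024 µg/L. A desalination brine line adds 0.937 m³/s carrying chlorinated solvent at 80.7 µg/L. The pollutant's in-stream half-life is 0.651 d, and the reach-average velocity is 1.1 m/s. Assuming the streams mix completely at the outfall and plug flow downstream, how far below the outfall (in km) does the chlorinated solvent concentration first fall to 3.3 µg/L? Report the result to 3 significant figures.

After mixing, C = (8.300·0.02400 + 0.9370·80.70) / 9.237 = 75.82/9.237 = 8.208 µg/L.
Half-life 0.651 d → k = ln 2 / 0.651 = 1.065 d⁻¹.
Set 8.208·exp(−k·t) = 3.3 → t = ln(8.208/3.3)/k = 73940 s = 20.54 h.
Distance = v·t = 1.1·73940 = 81330 m = 81.33 km.

81.3 km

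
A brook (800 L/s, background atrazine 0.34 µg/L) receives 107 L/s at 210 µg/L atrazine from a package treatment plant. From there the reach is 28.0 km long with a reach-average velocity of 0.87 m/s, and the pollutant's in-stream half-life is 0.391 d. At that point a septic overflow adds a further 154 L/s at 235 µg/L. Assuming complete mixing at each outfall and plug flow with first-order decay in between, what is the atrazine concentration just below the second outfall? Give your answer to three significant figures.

Mixed concentration C = ΣQC/ΣQ = (800.0·0.3400 + 107.0·210.0) / 907.0 = 22740/907.0 = 25.07 µg/L; combined flow 907.0 L/s.
Travel time t = 28.0·1000 / 0.87 = 32180 s = 8.940 h.
Half-life 0.391 d → k = ln 2 / 0.391 = 1.773 d⁻¹.
After decay, C = 25.07 × e^(−kt) = 25.07 × 0.5167 = 12.95 µg/L.
At the second outfall, C = (907.0·12.95 + 154.0·235.0) / (907.0 + 154.0) = 45.18 µg/L.

45.2 µg/L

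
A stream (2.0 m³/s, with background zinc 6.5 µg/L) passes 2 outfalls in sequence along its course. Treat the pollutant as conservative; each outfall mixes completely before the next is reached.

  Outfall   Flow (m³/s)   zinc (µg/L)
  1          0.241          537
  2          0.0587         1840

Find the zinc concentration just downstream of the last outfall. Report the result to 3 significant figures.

Outfall 1: combined Q = 2.241 m³/s; C = (2.000·6.500 + 0.2410·537.0)/2.241 = 63.55 µg/L.
Outfall 2: combined Q = 2.300 m³/s; C = (2.241·63.55 + 0.05870·1840)/2.300 = 108.9 µg/L.

109 µg/L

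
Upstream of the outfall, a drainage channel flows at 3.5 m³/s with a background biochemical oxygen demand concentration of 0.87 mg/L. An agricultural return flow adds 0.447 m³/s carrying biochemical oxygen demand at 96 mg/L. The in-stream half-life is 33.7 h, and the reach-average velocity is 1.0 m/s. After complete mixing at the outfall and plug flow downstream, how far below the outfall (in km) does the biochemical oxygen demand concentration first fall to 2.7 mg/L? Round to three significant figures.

256 km

Mixed concentration C = ΣQC/ΣQ = (3.500·0.8700 + 0.4470·96.00) / 3.947 = 45.96/3.947 = 11.64 mg/L.
Half-life 33.7 h → k = ln 2 / 33.7 = 0.02057 h⁻¹ = 0.4936 d⁻¹.
Set 11.64·exp(−k·t) = 2.7 → t = ln(11.64/2.7)/k = 255800 s = 71.06 h.
Distance = v·t = 1.0·255800 = 255800 m = 255.8 km.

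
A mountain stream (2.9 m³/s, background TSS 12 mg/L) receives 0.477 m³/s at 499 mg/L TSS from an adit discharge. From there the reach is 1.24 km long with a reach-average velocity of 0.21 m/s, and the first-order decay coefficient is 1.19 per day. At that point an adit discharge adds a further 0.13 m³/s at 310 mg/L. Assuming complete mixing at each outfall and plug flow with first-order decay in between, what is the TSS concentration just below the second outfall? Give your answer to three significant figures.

Mixed concentration C = ΣQC/ΣQ = (2.900·12.00 + 0.4770·499.0) / 3.377 = 272.8/3.377 = 80.79 mg/L; combined flow 3.377 m³/s.
Travel time t = 1.24·1000 / 0.21 = 5905 s = 1.640 h.
Decay over the reach: 80.79·exp(−kt) = 80.79·0.9219 = 74.48 mg/L.
At the second outfall, C = (3.377·74.48 + 0.1300·310.0) / (3.377 + 0.1300) = 83.21 mg/L.

83.2 mg/L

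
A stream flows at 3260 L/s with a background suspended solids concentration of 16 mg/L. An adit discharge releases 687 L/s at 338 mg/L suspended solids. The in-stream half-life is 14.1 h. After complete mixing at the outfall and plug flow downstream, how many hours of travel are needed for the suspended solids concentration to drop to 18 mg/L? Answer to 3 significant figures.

Mixed concentration C = ΣQC/ΣQ = (3260·16.00 + 687.0·338.0) / 3947 = 284400/3947 = 72.05 mg/L.
Half-life 14.1 h → k = ln 2 / 14.1 = 0.04916 h⁻¹ = 1.180 d⁻¹.
72.05·exp(−k·t) = 18 → t = ln(72.05/18)/k = 101600 s = 28.21 h.

28.2 h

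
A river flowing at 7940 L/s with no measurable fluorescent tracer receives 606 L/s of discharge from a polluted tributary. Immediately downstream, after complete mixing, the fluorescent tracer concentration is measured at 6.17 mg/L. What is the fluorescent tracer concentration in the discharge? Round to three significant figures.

87.0 mg/L

Mass balance: 7940·0 + 606.0·Cₑ = 8546·6.170
→ Cₑ = (8546·6.170 − 7940·0) / 606.0 = 87.01 mg/L.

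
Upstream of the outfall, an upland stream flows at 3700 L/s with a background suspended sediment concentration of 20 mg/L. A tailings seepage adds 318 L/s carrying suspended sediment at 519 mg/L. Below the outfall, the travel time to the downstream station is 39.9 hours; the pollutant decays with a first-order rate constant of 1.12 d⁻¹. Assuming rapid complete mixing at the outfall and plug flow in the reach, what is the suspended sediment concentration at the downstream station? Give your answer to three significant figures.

9.24 mg/L

Mass balance: C = (3700·20.00 + 318.0·519.0) / 4018 = 239000/4018 = 59.49 mg/L.
Applying C = C₀e^(−kt): 59.49 × 0.1554 = 9.243 mg/L.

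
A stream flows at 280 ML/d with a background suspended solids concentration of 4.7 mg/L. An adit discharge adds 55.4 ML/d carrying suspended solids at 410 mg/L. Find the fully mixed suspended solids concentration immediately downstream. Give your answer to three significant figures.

71.6 mg/L

Mixed concentration C = ΣQC/ΣQ = (280.0·4.700 + 55.40·410.0) / 335.4 = 24030/335.4 = 71.65 mg/L.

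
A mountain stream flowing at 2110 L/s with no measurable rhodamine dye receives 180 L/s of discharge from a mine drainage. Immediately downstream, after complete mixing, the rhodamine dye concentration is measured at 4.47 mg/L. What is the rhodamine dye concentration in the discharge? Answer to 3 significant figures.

Mass balance: 2110·0 + 180.0·Cₑ = 2290·4.470
→ Cₑ = (2290·4.470 − 2110·0) / 180.0 = 56.87 mg/L.

56.9 mg/L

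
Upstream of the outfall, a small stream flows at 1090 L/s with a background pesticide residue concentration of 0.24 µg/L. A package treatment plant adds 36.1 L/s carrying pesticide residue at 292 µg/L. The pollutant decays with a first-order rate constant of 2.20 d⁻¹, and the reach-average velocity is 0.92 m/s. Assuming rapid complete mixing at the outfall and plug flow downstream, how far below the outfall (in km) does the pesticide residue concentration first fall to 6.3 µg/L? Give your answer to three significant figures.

Mass balance: C = (1090·0.2400 + 36.10·292.0) / 1126 = 10800/1126 = 9.593 µg/L.
Set 9.593·exp(−k·t) = 6.3 → t = ln(9.593/6.3)/k = 16510 s = 4.587 h.
Distance = v·t = 0.92·16510 = 15190 m = 15.19 km.

15.2 km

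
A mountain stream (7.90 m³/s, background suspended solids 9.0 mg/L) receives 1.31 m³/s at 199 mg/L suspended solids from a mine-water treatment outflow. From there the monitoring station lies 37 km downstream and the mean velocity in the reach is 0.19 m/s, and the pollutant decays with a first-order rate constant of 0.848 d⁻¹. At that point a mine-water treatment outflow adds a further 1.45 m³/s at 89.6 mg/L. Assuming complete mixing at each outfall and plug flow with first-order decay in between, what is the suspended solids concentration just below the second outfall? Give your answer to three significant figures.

Mass balance: C = (7.900·9.000 + 1.310·199.0) / 9.210 = 331.8/9.210 = 36.02 mg/L; combined flow 9.210 m³/s.
Travel time t = 37·1000 / 0.19 = 194700 s = 54.09 h.
Applying C = C₀e^(−kt): 36.02 × 0.1479 = 5.328 mg/L.
Second outfall: C = (9.210·5.328 + 1.450·89.60)/10.66 = 16.79 mg/L.

16.8 mg/L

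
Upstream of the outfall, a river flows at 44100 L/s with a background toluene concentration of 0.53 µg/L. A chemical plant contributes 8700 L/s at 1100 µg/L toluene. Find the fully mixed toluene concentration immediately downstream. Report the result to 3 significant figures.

182 µg/L

Mass balance: C = (44100·0.5300 + 8700·1100) / 52800 = 9593000/52800 = 181.7 µg/L.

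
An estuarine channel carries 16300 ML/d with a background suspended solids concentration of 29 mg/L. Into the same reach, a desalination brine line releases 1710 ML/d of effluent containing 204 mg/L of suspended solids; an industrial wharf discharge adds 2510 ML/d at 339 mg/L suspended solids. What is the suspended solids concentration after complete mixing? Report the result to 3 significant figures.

Mass balance: C = (16300·29.00 + 1710·204.0 + 2510·339.0) / 20520 = 1672000/20520 = 81.50 mg/L.

81.5 mg/L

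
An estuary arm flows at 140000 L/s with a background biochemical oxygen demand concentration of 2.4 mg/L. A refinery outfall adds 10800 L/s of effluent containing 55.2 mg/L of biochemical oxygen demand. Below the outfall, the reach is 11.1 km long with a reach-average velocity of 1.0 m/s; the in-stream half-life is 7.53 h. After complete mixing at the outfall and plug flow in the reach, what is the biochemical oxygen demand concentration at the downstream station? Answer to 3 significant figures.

4.65 mg/L

Conservation of mass: C = (140000·2.400 + 10800·55.20) / 150800 = 932200/150800 = 6.181 mg/L.
Travel time t = 11.1·1000 / 1.0 = 11100 s = 3.083 h.
Half-life 7.53 h → k = ln 2 / 7.53 = 0.09205 h⁻¹ = 2.209 d⁻¹.
Decay over the reach: 6.181·exp(−kt) = 6.181·0.7529 = 4.654 mg/L.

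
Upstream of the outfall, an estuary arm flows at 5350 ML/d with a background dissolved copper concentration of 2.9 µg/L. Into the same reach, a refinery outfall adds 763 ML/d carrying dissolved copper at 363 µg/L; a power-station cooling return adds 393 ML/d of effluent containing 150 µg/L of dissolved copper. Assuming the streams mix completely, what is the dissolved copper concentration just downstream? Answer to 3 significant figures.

Mass balance: C = (5350·2.900 + 763.0·363.0 + 393.0·150.0) / 6506 = 351400/6506 = 54.02 µg/L.

54.0 µg/L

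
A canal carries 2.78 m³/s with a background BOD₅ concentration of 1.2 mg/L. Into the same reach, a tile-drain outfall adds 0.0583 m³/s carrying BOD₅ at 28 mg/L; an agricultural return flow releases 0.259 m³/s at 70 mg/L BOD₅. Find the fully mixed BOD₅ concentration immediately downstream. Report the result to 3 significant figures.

7.46 mg/L

Mass balance: C = (2.780·1.200 + 0.05830·28.00 + 0.2590·70.00) / 3.097 = 23.10/3.097 = 7.458 mg/L.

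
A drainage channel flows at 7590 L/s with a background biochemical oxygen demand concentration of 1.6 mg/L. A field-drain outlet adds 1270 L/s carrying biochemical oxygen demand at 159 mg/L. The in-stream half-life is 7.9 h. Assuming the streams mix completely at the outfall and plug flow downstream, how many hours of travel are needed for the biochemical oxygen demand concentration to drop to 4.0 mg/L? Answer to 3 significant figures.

20.5 h

Flow-weighted average: C = (7590·1.600 + 1270·159.0) / 8860 = 214100/8860 = 24.16 mg/L.
Half-life 7.9 h → k = ln 2 / 7.9 = 0.08774 h⁻¹ = 2.106 d⁻¹.
24.16·exp(−k·t) = 4.0 → t = ln(24.16/4.0)/k = 73790 s = 20.50 h.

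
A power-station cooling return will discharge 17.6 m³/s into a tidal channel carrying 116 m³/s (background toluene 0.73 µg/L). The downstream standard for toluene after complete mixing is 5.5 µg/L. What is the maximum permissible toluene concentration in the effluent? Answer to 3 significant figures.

36.9 µg/L

At the limit, (Qr·Cr + Qe·Cₑ)/(Qr + Qe) = 5.5:
Cₑ = (133.6·5.5 − 116.0·0.7300) / 17.60 = 36.94 µg/L.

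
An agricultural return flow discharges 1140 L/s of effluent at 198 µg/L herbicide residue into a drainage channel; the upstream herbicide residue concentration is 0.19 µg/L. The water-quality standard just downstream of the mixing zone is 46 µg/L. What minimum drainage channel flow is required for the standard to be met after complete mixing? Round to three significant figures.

Set C_mix = 46: (Q·0.1900 + 1140·198.0) / (Q + 1140) = 46
→ Q = 1140·(198.0 − 46)/(46 − 0.1900) = 3783 L/s.

3780 L/s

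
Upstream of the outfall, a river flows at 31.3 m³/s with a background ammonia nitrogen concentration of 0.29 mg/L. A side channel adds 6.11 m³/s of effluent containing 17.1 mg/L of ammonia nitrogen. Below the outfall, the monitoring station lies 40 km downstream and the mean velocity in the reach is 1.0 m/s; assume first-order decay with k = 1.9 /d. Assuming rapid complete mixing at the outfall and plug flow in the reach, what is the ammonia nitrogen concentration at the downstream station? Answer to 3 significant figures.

1.26 mg/L

After mixing, C = (31.30·0.2900 + 6.110·17.10) / 37.41 = 113.6/37.41 = 3.035 mg/L.
Travel time t = 40·1000 / 1.0 = 40000 s = 11.11 h.
Applying C = C₀e^(−kt): 3.035 × 0.4149 = 1.260 mg/L.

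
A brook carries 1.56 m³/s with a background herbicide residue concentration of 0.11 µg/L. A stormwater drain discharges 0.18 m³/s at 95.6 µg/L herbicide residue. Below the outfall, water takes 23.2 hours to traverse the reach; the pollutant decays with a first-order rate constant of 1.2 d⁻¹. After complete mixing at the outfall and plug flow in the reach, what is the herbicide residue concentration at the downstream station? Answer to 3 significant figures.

Mixed concentration C = ΣQC/ΣQ = (1.560·0.1100 + 0.1800·95.60) / 1.740 = 17.38/1.740 = 9.988 µg/L.
Decay over the reach: 9.988·exp(−kt) = 9.988·0.3135 = 3.131 µg/L.

3.13 µg/L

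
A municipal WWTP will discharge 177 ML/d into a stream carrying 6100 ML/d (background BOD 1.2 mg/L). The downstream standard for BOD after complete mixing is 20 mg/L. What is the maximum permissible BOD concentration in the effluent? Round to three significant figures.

668 mg/L

At the limit, (Qr·Cr + Qe·Cₑ)/(Qr + Qe) = 20:
Cₑ = (6277·20 − 6100·1.200) / 177.0 = 667.9 mg/L.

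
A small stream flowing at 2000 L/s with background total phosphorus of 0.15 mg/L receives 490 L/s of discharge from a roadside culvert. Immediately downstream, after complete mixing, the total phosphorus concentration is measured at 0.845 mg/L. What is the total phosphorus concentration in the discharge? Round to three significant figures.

3.68 mg/L

Mass balance: 2000·0.1500 + 490.0·Cₑ = 2490·0.8450
→ Cₑ = (2490·0.8450 − 2000·0.1500) / 490.0 = 3.682 mg/L.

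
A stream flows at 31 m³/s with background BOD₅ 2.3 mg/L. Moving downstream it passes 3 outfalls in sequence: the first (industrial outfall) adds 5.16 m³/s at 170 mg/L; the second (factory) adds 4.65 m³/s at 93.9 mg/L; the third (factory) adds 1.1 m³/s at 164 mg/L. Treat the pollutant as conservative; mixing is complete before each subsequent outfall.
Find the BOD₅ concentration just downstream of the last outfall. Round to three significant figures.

Outfall 1: combined Q = 36.16 m³/s; C = (31.00·2.300 + 5.160·170.0)/36.16 = 26.23 mg/L.
Outfall 2: combined Q = 40.81 m³/s; C = (36.16·26.23 + 4.650·93.90)/40.81 = 33.94 mg/L.
Outfall 3: combined Q = 41.91 m³/s; C = (40.81·33.94 + 1.100·164.0)/41.91 = 37.35 mg/L.

37.4 mg/L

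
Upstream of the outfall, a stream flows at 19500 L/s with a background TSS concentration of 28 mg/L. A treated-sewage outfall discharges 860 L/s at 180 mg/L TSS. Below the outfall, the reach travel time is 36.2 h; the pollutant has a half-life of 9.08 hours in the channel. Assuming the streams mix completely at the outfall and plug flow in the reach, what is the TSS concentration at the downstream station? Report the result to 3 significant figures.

2.17 mg/L

Conservation of mass: C = (19500·28.00 + 860.0·180.0) / 20360 = 700800/20360 = 34.42 mg/L.
Half-life 9.08 h → k = ln 2 / 9.08 = 0.07634 h⁻¹ = 1.832 d⁻¹.
Applying C = C₀e^(−kt): 34.42 × 0.06308 = 2.171 mg/L.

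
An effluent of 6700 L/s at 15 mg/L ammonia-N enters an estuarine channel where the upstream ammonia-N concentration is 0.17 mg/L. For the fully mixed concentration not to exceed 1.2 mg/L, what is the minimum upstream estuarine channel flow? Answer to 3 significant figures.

Set C_mix = 1.2: (Q·0.1700 + 6700·15.00) / (Q + 6700) = 1.2
→ Q = 6700·(15.00 − 1.2)/(1.2 − 0.1700) = 89770 L/s.

89800 L/s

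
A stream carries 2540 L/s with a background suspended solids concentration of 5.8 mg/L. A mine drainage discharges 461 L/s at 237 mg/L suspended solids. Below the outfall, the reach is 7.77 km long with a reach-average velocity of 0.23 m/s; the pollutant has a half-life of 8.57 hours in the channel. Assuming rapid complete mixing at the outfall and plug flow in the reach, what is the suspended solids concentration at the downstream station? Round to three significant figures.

19.3 mg/L

Conservation of mass: C = (2540·5.800 + 461.0·237.0) / 3001 = 124000/3001 = 41.32 mg/L.
Travel time t = 7.77·1000 / 0.23 = 33780 s = 9.384 h.
Half-life 8.57 h → k = ln 2 / 8.57 = 0.08088 h⁻¹ = 1.941 d⁻¹.
First-order decay: C = 41.32·exp(−k·t) = 41.32·0.4681 = 19.34 mg/L.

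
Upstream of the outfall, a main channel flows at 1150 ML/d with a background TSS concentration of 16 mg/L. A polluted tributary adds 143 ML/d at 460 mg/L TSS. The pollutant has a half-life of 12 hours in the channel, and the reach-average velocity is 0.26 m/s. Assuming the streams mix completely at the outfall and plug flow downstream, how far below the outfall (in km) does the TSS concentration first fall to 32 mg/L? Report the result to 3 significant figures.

After mixing, C = (1150·16.00 + 143.0·460.0) / 1293 = 84180/1293 = 65.10 mg/L.
Half-life 12 h → k = ln 2 / 12 = 0.05776 h⁻¹ = 1.386 d⁻¹.
Set 65.10·exp(−k·t) = 32 → t = ln(65.10/32)/k = 44270 s = 12.30 h.
Distance = v·t = 0.26·44270 = 11510 m = 11.51 km.

11.5 km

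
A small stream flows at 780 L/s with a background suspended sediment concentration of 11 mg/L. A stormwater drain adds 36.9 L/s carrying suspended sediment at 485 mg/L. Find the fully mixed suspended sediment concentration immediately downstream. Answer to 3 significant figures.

Flow-weighted average: C = (780.0·11.00 + 36.90·485.0) / 816.9 = 26480/816.9 = 32.41 mg/L.

32.4 mg/L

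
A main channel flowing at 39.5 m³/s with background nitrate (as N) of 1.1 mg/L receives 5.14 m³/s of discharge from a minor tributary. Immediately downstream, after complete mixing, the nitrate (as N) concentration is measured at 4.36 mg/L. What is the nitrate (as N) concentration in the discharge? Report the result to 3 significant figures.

29.4 mg/L

Mass balance: 39.50·1.100 + 5.140·Cₑ = 44.64·4.360
→ Cₑ = (44.64·4.360 − 39.50·1.100) / 5.140 = 29.41 mg/L.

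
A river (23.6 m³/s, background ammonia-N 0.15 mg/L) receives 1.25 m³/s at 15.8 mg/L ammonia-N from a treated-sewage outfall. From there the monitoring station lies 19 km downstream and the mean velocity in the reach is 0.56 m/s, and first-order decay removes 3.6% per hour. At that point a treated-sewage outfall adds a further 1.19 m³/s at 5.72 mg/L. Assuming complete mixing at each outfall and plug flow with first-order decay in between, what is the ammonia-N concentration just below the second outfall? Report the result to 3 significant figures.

0.894 mg/L

Conservation of mass: C = (23.60·0.1500 + 1.250·15.80) / 24.85 = 23.29/24.85 = 0.9372 mg/L; combined flow 24.85 m³/s.
Travel time t = 19·1000 / 0.56 = 33930 s = 9.425 h.
3.6%/h lost → k = −ln(1 − 0.036) = 0.03666 h⁻¹.
After decay, C = 0.9372 × e^(−kt) = 0.9372 × 0.7078 = 0.6634 mg/L.
Second outfall: C = (24.85·0.6634 + 1.190·5.720)/26.04 = 0.8945 mg/L.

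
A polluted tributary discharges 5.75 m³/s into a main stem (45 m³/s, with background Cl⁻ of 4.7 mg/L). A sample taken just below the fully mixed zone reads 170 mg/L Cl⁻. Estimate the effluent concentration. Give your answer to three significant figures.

1460 mg/L

Mass balance: 45.00·4.700 + 5.750·Cₑ = 50.75·170.0
→ Cₑ = (50.75·170.0 − 45.00·4.700) / 5.750 = 1464 mg/L.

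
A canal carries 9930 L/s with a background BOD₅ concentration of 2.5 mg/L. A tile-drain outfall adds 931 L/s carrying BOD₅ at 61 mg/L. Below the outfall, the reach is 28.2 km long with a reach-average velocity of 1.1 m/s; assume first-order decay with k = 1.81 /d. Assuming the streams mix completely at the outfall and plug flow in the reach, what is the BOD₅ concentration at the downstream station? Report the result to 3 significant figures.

Mass balance: C = (9930·2.500 + 931.0·61.00) / 10860 = 81620/10860 = 7.515 mg/L.
Travel time t = 28.2·1000 / 1.1 = 25640 s = 7.121 h.
Decay over the reach: 7.515·exp(−kt) = 7.515·0.5845 = 4.392 mg/L.

4.39 mg/L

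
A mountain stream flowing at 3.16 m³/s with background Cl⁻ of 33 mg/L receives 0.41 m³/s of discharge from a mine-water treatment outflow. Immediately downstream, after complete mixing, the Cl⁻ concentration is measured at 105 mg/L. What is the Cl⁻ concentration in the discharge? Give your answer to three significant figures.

Mass balance: 3.160·33.00 + 0.4100·Cₑ = 3.570·105.0
→ Cₑ = (3.570·105.0 − 3.160·33.00) / 0.4100 = 659.9 mg/L.

660 mg/L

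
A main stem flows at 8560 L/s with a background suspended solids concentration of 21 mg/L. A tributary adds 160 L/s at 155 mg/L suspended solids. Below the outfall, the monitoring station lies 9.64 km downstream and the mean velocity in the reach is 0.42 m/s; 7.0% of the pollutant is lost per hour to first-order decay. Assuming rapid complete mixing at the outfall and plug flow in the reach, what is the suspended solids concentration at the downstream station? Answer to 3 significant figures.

Mass balance: C = (8560·21.00 + 160.0·155.0) / 8720 = 204600/8720 = 23.46 mg/L.
Travel time t = 9.64·1000 / 0.42 = 22950 s = 6.376 h.
7.0%/h lost → k = −ln(1 − 0.07) = 0.07257 h⁻¹.
First-order decay: C = 23.46·exp(−k·t) = 23.46·0.6296 = 14.77 mg/L.

14.8 mg/L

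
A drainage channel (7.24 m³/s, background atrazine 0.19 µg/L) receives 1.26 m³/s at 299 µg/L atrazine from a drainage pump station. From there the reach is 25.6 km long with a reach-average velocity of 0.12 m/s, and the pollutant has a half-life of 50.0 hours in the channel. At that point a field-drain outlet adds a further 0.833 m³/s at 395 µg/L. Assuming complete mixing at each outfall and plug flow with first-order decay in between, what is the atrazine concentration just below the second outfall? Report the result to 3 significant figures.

After mixing, C = (7.240·0.1900 + 1.260·299.0) / 8.500 = 378.1/8.500 = 44.48 µg/L; combined flow 8.500 m³/s.
Travel time t = 25.6·1000 / 0.12 = 213300 s = 59.26 h.
Half-life 50.0 h → k = ln 2 / 50.0 = 0.01386 h⁻¹ = 0.3327 d⁻¹.
Decay over the reach: 44.48·exp(−kt) = 44.48·0.4398 = 19.56 µg/L.
Second outfall: C = (8.500·19.56 + 0.8330·395.0)/9.333 = 53.07 µg/L.

53.1 µg/L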